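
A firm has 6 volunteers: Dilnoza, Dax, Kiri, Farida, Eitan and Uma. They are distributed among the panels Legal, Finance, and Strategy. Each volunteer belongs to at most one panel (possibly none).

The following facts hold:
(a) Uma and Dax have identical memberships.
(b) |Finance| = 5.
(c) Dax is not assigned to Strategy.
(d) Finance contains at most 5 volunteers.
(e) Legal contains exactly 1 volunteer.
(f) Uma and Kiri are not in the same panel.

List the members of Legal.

Legal = {Kiri}

From (c): Dax ∉ Strategy.
(a): Uma matches Dax: Uma ∉ Strategy.
Suppose Dilnoza ∈ Legal: no assignment then satisfies all the clues, so Dilnoza ∉ Legal.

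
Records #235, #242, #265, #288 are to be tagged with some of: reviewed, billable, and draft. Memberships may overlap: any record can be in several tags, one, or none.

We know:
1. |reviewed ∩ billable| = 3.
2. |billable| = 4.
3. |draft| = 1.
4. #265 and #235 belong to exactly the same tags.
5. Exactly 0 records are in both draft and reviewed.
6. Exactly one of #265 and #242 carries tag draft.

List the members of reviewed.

(2): only 4 candidates remain for billable, so all are in.
Suppose #235 ∉ reviewed: no assignment then satisfies all the clues, so #235 ∈ reviewed.

reviewed = {#235, #265, #288}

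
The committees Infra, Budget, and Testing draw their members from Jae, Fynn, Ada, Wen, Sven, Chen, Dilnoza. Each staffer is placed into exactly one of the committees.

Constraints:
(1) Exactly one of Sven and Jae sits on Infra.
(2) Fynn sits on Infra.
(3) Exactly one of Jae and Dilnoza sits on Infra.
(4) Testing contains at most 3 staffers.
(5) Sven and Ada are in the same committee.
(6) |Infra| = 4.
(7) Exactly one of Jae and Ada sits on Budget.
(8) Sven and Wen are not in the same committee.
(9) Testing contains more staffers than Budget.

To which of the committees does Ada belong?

From (2): Fynn ∈ Infra.
Suppose Ada ∉ Infra: no assignment then satisfies all the clues, so Ada ∈ Infra.

Ada: Infra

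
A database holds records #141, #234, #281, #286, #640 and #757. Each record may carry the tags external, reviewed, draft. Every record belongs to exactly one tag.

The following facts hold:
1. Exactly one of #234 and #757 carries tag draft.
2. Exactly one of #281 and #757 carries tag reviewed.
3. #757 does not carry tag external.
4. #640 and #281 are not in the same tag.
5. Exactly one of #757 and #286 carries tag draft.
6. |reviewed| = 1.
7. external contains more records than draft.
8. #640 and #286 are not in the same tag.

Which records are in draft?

draft = {#640, #757}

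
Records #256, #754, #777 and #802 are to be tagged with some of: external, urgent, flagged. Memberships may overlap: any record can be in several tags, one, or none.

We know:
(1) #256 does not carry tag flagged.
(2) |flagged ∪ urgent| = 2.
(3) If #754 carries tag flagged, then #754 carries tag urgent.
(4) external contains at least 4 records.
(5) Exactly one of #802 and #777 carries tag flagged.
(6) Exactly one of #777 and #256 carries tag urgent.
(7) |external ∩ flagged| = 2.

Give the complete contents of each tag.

From (1): #256 ∉ flagged.
(4): only 4 candidates remain for external, so all are in.
Suppose #256 ∈ urgent: no assignment then satisfies all the clues, so #256 ∉ urgent.

external = {#256, #754, #777, #802}; urgent = {#754, #777}; flagged = {#754, #777}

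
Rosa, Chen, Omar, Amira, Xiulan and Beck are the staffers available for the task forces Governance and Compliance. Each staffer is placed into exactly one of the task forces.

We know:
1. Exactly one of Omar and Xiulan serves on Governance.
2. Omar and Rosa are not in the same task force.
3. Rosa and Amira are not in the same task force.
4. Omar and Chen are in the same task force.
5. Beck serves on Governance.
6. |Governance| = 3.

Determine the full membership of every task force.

Governance = {Beck, Rosa, Xiulan}; Compliance = {Amira, Chen, Omar}

From (5): Beck ∈ Governance.
Suppose Rosa ∉ Governance: no assignment then satisfies all the clues, so Rosa ∈ Governance.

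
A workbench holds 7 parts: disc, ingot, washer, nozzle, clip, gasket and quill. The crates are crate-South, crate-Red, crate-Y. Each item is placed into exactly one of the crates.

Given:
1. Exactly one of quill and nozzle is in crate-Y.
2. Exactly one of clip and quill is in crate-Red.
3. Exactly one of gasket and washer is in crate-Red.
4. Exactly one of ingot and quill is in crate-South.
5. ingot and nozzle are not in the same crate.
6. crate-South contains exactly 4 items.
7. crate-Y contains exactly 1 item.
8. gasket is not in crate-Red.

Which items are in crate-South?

crate-South = {clip, disc, gasket, ingot}

From (8): gasket ∉ crate-Red.
(3) (exactly one): washer ∈ crate-Red.
Suppose disc ∉ crate-South: no assignment then satisfies all the clues, so disc ∈ crate-South.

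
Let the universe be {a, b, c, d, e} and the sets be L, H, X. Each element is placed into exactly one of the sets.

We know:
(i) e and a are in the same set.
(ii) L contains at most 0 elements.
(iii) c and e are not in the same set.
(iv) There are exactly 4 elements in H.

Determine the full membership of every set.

L = {}; H = {a, b, d, e}; X = {c}

(ii): L already has 0, so the rest are out.
Suppose a ∉ H: no assignment then satisfies all the clues, so a ∈ H.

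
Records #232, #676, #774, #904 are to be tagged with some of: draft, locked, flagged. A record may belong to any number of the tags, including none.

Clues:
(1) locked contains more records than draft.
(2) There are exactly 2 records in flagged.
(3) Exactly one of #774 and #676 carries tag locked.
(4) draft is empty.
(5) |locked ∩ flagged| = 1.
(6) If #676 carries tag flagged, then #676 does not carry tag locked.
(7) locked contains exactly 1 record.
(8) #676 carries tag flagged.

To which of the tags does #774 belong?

#774: flagged, locked

From (8): #676 ∈ flagged.
(4): draft already has 0, so the rest are out.
(6): #676 ∉ locked.
(3) (exactly one): #774 ∈ locked.
(7): locked already has 1, so the rest are out.
Suppose #774 ∉ flagged: no assignment then satisfies all the clues, so #774 ∈ flagged.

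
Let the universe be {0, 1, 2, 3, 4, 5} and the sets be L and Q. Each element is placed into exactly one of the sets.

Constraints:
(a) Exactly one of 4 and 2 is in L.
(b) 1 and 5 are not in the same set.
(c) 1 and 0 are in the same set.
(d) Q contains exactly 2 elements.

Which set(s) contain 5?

5: Q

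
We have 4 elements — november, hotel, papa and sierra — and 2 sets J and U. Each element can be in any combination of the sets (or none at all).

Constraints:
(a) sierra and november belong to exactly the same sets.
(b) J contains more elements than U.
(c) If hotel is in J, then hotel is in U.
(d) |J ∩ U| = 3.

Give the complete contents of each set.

J = {hotel, november, papa, sierra}; U = {hotel, november, sierra}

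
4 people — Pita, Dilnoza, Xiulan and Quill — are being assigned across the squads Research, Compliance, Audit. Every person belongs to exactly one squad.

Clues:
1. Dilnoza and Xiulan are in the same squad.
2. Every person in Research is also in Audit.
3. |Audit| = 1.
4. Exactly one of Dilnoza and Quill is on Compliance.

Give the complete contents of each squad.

Research = {}; Compliance = {Dilnoza, Pita, Xiulan}; Audit = {Quill}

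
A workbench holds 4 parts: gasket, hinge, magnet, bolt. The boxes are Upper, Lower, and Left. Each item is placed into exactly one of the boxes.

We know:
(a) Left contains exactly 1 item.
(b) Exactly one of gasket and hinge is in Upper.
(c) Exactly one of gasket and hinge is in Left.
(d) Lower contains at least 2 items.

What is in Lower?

Lower = {bolt, magnet}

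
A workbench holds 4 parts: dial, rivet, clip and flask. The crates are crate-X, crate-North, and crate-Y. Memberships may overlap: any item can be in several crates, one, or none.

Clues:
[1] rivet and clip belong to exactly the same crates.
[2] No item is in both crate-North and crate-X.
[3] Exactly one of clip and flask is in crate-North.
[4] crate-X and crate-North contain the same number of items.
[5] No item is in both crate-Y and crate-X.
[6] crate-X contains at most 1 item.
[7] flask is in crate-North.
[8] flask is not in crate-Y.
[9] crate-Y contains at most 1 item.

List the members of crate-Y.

crate-Y = {}

From (7): flask ∈ crate-North.
From (8): flask ∉ crate-Y.
(2) (disjoint): flask ∉ crate-X.
(3) (exactly one): clip ∉ crate-North.
(1): rivet matches clip: rivet ∉ crate-North.
Suppose dial ∈ crate-Y: no assignment then satisfies all the clues, so dial ∉ crate-Y.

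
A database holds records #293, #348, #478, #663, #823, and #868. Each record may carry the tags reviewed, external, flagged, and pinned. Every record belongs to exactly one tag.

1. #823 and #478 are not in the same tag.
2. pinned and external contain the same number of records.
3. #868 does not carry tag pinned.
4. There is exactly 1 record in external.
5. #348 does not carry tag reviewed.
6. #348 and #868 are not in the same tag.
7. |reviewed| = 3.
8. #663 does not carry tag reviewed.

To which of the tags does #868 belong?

#868: reviewed

From (3): #868 ∉ pinned.
From (5): #348 ∉ reviewed.
From (8): #663 ∉ reviewed.
Suppose #868 ∉ reviewed: no assignment then satisfies all the clues, so #868 ∈ reviewed.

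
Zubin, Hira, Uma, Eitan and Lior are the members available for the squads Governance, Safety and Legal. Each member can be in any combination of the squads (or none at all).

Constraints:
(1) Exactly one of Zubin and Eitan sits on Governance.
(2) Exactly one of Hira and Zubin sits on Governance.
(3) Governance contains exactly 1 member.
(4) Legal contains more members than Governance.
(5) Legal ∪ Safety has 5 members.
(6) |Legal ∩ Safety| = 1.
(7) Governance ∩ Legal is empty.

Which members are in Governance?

Governance = {Zubin}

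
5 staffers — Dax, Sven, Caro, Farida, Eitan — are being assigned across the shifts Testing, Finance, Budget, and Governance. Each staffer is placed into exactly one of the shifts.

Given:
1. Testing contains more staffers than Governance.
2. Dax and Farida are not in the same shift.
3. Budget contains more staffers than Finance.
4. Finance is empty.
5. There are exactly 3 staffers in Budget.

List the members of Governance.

Governance = {}

(4): Finance already has 0, so the rest are out.
Suppose Dax ∈ Governance: no assignment then satisfies all the clues, so Dax ∉ Governance.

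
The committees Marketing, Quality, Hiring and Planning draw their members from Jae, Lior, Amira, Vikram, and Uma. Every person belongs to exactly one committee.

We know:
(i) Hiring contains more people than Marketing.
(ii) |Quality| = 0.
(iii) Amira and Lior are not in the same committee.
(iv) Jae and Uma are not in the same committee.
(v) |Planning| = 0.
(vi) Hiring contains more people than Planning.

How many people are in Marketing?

2

(ii): Quality already has 0, so the rest are out.
(v): Planning already has 0, so the rest are out.
Suppose Vikram ∈ Marketing: no assignment then satisfies all the clues, so Vikram ∉ Marketing.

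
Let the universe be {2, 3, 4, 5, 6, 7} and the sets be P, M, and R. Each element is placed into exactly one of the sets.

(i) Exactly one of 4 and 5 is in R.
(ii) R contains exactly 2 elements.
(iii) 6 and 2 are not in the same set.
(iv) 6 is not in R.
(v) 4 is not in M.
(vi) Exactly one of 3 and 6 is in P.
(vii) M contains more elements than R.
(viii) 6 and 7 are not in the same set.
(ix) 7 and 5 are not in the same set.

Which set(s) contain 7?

7: R

From (iv): 6 ∉ R.
From (v): 4 ∉ M.
Suppose 7 ∈ P: no assignment then satisfies all the clues, so 7 ∉ P.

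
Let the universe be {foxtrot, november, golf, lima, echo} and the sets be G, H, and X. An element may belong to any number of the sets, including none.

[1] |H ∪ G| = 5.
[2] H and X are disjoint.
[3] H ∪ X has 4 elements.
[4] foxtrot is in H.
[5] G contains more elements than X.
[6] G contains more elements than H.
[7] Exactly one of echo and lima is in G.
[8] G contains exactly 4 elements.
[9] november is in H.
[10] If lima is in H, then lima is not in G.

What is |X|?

1

From (4): foxtrot ∈ H.
From (9): november ∈ H.
(2) (disjoint): foxtrot ∉ X.
(2) (disjoint): november ∉ X.
Suppose foxtrot ∉ G: no assignment then satisfies all the clues, so foxtrot ∈ G.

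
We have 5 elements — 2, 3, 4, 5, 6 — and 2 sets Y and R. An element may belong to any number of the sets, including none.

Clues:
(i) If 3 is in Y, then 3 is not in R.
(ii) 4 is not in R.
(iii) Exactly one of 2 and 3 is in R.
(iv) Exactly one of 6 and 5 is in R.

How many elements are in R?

2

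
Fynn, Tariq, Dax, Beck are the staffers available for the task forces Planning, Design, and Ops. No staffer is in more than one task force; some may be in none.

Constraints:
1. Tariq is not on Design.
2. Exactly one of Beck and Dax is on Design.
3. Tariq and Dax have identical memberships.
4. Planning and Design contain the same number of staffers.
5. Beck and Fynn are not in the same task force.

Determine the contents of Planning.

Planning = {Fynn}

From (1): Tariq ∉ Design.
(3): Dax matches Tariq: Dax ∉ Design.
(2) (exactly one): Beck ∈ Design.
(5): Fynn ∉ Design.
Suppose Fynn ∉ Planning: no assignment then satisfies all the clues, so Fynn ∈ Planning.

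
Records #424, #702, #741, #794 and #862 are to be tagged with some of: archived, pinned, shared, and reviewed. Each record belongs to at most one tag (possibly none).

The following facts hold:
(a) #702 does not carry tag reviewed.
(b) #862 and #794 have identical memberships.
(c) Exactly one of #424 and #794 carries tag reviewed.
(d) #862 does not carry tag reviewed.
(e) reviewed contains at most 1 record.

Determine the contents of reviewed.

reviewed = {#424}

From (a): #702 ∉ reviewed.
From (d): #862 ∉ reviewed.
(b): #794 matches #862: #794 ∉ reviewed.
(c) (exactly one): #424 ∈ reviewed.
(e): reviewed already has 1, so the rest are out.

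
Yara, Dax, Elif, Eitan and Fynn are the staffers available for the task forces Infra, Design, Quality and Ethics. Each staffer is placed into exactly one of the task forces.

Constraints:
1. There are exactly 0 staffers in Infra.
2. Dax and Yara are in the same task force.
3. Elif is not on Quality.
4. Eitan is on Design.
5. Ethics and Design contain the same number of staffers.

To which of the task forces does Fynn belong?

Fynn: Quality

From (3): Elif ∉ Quality.
From (4): Eitan ∈ Design.
(1): Infra already has 0, so the rest are out.
Suppose Fynn ∈ Design: no assignment then satisfies all the clues, so Fynn ∉ Design.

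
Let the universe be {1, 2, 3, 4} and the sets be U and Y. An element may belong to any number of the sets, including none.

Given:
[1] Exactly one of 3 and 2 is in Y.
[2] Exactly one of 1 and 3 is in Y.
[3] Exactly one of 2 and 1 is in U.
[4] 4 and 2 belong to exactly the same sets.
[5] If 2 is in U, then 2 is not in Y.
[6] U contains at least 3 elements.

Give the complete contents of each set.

U = {2, 3, 4}; Y = {3}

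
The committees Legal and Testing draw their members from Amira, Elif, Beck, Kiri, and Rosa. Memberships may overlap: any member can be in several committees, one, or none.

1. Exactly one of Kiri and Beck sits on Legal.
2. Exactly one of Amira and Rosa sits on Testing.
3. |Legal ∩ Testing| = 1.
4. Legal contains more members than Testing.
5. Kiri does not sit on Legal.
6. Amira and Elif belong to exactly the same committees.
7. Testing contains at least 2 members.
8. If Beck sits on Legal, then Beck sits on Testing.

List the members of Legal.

Legal = {Amira, Beck, Elif}

From (5): Kiri ∉ Legal.
(1) (exactly one): Beck ∈ Legal.
(8): Beck ∈ Testing.
Suppose Amira ∉ Legal: no assignment then satisfies all the clues, so Amira ∈ Legal.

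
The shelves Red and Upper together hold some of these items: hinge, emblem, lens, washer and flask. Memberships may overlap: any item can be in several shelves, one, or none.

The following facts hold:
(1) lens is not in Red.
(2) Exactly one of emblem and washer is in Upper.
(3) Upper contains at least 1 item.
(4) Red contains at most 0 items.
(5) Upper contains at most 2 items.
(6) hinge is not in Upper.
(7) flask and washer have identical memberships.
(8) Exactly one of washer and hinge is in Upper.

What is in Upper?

From (1): lens ∉ Red.
From (6): hinge ∉ Upper.
(4): Red already has 0, so the rest are out.
(8) (exactly one): washer ∈ Upper.
(2) (exactly one): emblem ∉ Upper.
(7): flask matches washer: flask ∈ Upper.
(5): Upper already has 2, so the rest are out.

Upper = {flask, washer}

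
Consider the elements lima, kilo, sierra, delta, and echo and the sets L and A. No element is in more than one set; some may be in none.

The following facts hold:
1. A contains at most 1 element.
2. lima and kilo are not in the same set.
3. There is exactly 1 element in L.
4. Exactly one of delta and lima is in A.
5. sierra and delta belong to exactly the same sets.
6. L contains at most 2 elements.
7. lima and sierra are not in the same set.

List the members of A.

A = {lima}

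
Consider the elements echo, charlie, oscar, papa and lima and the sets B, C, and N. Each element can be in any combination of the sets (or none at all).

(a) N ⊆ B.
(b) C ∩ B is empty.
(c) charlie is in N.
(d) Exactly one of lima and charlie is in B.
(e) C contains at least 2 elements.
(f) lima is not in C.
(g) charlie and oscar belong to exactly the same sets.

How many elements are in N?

2

From (c): charlie ∈ N.
From (f): lima ∉ C.
(a) with charlie ∈ N: charlie ∈ B.
(b) (disjoint): charlie ∉ C.
(d) (exactly one): lima ∉ B.
(g): oscar matches charlie: oscar ∈ B.
(g): oscar matches charlie: oscar ∉ C.
(g): oscar matches charlie: oscar ∈ N.
(a) contrapositive: lima ∉ N.
(e): only 2 candidates remain for C, so all are in.
(b) (disjoint): echo ∉ B.
(a) contrapositive: papa ∉ N.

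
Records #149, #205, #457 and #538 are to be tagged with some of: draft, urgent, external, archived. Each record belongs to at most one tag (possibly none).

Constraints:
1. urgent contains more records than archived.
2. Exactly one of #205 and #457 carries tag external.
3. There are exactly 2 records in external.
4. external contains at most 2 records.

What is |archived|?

0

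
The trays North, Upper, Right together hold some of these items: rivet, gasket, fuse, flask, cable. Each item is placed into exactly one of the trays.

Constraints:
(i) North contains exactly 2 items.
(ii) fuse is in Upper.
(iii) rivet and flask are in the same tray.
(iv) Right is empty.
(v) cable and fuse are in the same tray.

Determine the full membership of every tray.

North = {flask, rivet}; Upper = {cable, fuse, gasket}; Right = {}

From (ii): fuse ∈ Upper.
(iv): Right already has 0, so the rest are out.
(v): cable matches fuse: cable ∉ North.
(v): cable matches fuse: cable ∈ Upper.
Suppose rivet ∉ North: no assignment then satisfies all the clues, so rivet ∈ North.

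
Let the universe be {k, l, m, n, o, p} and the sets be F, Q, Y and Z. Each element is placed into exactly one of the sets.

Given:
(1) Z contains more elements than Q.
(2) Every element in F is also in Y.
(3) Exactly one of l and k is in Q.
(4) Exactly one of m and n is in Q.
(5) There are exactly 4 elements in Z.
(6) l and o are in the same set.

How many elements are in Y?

0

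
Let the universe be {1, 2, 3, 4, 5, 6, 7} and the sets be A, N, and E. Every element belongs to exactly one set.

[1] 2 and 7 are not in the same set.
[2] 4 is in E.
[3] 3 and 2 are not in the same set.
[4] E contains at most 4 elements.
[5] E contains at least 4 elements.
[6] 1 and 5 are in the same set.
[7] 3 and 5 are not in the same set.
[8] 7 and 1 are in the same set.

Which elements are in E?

From (2): 4 ∈ E.
Suppose 1 ∉ E: no assignment then satisfies all the clues, so 1 ∈ E.

E = {1, 4, 5, 7}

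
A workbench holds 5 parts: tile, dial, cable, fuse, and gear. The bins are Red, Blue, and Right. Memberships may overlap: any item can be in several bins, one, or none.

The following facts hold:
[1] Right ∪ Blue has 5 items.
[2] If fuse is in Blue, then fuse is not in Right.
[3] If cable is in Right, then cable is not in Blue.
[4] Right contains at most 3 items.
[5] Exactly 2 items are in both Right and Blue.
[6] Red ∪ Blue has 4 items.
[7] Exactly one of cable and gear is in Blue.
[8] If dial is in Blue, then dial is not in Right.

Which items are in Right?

Right = {cable, gear, tile}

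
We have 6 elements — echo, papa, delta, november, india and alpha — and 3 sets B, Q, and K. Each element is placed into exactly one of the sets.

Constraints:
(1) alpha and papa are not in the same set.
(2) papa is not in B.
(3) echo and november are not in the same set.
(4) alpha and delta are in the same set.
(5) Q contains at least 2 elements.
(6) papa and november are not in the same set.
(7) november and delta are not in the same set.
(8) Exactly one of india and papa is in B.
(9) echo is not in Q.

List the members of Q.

From (2): papa ∉ B.
From (9): echo ∉ Q.
(8) (exactly one): india ∈ B.
Suppose papa ∈ Q: no assignment then satisfies all the clues, so papa ∉ Q.

Q = {alpha, delta}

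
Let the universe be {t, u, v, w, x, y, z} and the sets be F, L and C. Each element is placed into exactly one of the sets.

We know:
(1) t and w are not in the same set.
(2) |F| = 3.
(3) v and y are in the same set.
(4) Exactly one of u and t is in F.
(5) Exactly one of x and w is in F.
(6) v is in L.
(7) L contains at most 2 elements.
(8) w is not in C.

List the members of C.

C = {t, x}

From (6): v ∈ L.
From (8): w ∉ C.
(3): y matches v: y ∉ F.
(3): y matches v: y ∈ L.
(7): L already has 2, so the rest are out.
Only one set left: w ∈ F.
(1): t ∉ F.
(4) (exactly one): u ∈ F.
(5) (exactly one): x ∉ F.
Only one set left: t ∈ C.
Only one set left: x ∈ C.
(2): only 3 candidates remain for F, so all are in.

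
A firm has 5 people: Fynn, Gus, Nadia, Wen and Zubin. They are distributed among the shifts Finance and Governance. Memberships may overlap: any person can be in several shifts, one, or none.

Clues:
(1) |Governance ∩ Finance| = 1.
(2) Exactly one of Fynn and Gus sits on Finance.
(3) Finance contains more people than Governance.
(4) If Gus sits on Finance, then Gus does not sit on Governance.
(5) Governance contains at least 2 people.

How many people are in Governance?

2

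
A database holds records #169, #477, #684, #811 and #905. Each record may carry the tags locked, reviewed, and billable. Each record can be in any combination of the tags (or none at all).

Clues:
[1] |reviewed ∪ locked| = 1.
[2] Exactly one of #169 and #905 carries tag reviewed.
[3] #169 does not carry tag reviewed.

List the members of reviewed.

reviewed = {#905}

From (3): #169 ∉ reviewed.
(2) (exactly one): #905 ∈ reviewed.
Suppose #477 ∈ reviewed: no assignment then satisfies all the clues, so #477 ∉ reviewed.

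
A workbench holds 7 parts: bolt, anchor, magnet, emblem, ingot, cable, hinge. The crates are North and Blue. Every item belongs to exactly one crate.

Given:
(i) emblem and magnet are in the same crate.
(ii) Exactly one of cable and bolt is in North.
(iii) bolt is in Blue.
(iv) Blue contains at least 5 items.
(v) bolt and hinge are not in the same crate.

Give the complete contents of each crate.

From (iii): bolt ∈ Blue.
(ii) (exactly one): cable ∈ North.
(v): hinge ∉ Blue.
Only one crate left: hinge ∈ North.
(iv): only 5 candidates remain for Blue, so all are in.

North = {cable, hinge}; Blue = {anchor, bolt, emblem, ingot, magnet}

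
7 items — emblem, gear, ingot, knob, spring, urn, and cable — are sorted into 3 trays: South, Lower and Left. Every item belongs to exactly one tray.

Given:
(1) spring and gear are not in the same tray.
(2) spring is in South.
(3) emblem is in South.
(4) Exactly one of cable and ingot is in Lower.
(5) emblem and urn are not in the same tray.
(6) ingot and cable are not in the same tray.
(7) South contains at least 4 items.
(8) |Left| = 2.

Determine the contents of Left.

Left = {gear, urn}

From (2): spring ∈ South.
From (3): emblem ∈ South.
(1): gear ∉ South.
(5): urn ∉ South.
Suppose gear ∉ Left: no assignment then satisfies all the clues, so gear ∈ Left.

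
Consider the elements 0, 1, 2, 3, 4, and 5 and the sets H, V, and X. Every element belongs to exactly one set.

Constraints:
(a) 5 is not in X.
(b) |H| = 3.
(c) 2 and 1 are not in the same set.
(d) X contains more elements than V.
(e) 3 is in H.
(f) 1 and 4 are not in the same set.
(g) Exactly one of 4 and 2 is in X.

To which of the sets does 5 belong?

5: H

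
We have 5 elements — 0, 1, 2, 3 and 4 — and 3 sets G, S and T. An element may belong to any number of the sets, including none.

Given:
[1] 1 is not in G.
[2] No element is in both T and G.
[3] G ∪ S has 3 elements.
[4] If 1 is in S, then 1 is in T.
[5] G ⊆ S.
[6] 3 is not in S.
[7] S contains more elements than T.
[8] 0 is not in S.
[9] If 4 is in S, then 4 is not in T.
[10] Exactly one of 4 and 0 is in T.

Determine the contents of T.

T = {0, 1}

From (1): 1 ∉ G.
From (6): 3 ∉ S.
From (8): 0 ∉ S.
(5) contrapositive: 0 ∉ G.
(5) contrapositive: 3 ∉ G.
Suppose 0 ∉ T: no assignment then satisfies all the clues, so 0 ∈ T.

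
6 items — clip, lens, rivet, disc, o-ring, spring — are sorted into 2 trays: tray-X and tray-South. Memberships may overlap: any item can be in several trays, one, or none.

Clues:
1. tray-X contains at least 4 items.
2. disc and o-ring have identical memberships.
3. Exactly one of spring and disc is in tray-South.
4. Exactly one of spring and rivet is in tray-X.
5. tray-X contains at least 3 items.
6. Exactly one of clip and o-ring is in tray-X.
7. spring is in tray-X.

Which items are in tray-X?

From (7): spring ∈ tray-X.
(4) (exactly one): rivet ∉ tray-X.
Suppose clip ∈ tray-X: no assignment then satisfies all the clues, so clip ∉ tray-X.

tray-X = {disc, lens, o-ring, spring}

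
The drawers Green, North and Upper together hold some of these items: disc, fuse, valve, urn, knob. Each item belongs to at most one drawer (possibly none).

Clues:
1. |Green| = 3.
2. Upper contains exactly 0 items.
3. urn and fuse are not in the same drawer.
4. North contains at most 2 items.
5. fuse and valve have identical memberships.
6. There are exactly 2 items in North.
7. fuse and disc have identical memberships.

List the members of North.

North = {knob, urn}

(2): Upper already has 0, so the rest are out.
Suppose disc ∈ North: no assignment then satisfies all the clues, so disc ∉ North.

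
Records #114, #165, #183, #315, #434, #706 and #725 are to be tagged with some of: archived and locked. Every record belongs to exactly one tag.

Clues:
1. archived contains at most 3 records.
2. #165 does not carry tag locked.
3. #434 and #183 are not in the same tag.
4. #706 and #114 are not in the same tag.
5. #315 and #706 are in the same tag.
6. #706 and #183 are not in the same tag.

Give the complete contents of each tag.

archived = {#114, #165, #183}; locked = {#315, #434, #706, #725}

From (2): #165 ∉ locked.
Only one tag left: #165 ∈ archived.
Suppose #114 ∉ archived: no assignment then satisfies all the clues, so #114 ∈ archived.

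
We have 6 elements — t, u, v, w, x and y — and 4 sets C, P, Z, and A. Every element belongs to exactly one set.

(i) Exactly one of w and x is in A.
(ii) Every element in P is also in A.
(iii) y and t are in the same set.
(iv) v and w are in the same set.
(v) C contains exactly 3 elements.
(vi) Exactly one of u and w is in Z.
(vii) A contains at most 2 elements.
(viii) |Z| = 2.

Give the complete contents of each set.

C = {t, u, y}; P = {}; Z = {v, w}; A = {x}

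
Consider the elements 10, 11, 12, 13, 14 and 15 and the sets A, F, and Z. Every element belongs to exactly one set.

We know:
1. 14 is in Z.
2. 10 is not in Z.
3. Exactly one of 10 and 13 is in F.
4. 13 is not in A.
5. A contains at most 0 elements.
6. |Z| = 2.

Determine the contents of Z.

Z = {13, 14}

From (1): 14 ∈ Z.
From (2): 10 ∉ Z.
From (4): 13 ∉ A.
(5): A already has 0, so the rest are out.
Only one set left: 10 ∈ F.
(3) (exactly one): 13 ∉ F.
Only one set left: 13 ∈ Z.
(6): Z already has 2, so the rest are out.
Only one set left: 11 ∈ F.
Only one set left: 12 ∈ F.
Only one set left: 15 ∈ F.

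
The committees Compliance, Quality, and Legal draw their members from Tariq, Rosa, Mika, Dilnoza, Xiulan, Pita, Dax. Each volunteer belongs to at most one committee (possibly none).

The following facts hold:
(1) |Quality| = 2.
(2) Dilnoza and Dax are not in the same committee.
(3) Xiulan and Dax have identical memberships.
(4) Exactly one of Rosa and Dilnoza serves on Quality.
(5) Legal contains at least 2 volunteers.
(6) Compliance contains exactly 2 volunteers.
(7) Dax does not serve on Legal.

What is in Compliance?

Compliance = {Dax, Xiulan}

From (7): Dax ∉ Legal.
(3): Xiulan matches Dax: Xiulan ∉ Legal.
Suppose Tariq ∈ Compliance: no assignment then satisfies all the clues, so Tariq ∉ Compliance.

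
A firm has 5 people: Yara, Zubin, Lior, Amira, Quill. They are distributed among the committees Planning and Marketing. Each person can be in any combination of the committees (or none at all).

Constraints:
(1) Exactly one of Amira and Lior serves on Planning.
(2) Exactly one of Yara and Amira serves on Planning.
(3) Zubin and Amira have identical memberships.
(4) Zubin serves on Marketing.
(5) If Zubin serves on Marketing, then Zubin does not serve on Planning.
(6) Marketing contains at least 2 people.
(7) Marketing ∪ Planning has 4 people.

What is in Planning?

Planning = {Lior, Yara}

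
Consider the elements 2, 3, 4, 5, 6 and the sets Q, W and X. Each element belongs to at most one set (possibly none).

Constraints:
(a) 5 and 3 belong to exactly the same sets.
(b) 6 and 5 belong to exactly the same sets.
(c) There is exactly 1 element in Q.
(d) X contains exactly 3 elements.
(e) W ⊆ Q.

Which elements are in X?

X = {3, 5, 6}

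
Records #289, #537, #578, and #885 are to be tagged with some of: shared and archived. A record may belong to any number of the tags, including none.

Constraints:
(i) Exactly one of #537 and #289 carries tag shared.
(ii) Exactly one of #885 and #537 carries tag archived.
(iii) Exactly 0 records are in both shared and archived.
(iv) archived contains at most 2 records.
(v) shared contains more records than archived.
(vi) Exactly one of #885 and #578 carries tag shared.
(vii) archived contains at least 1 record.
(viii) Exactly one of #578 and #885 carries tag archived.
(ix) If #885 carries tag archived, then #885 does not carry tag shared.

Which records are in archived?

archived = {#885}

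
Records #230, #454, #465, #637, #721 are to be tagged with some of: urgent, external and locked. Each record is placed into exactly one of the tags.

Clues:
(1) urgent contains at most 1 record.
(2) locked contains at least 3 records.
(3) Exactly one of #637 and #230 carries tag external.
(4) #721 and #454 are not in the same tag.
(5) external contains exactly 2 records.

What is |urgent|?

0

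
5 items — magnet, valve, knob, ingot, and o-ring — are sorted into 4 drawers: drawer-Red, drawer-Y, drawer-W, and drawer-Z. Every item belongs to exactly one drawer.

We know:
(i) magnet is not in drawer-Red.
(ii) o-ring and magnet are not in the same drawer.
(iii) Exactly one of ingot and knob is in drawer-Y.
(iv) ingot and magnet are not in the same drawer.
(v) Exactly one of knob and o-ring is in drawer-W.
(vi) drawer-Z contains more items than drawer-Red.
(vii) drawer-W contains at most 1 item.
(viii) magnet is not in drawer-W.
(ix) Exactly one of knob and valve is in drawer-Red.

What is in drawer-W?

drawer-W = {o-ring}

From (i): magnet ∉ drawer-Red.
From (viii): magnet ∉ drawer-W.
Suppose valve ∈ drawer-W: no assignment then satisfies all the clues, so valve ∉ drawer-W.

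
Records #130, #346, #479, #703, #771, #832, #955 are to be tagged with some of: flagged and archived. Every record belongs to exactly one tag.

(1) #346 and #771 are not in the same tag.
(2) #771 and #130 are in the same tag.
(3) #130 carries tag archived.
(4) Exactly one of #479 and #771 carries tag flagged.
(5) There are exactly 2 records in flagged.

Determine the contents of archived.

From (3): #130 ∈ archived.
(2): #771 matches #130: #771 ∉ flagged.
(2): #771 matches #130: #771 ∈ archived.
(4) (exactly one): #479 ∈ flagged.
(1): #346 ∉ archived.
Only one tag left: #346 ∈ flagged.
(5): flagged already has 2, so the rest are out.
Only one tag left: #703 ∈ archived.
Only one tag left: #832 ∈ archived.
Only one tag left: #955 ∈ archived.

archived = {#130, #703, #771, #832, #955}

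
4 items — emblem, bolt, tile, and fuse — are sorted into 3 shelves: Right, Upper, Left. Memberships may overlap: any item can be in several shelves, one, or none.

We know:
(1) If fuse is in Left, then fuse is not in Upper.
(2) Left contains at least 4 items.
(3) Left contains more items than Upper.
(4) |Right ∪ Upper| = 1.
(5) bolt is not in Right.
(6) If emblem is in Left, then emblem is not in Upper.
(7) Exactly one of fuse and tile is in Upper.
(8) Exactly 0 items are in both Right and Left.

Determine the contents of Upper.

From (5): bolt ∉ Right.
(2): only 4 candidates remain for Left, so all are in.
(6): emblem ∉ Upper.
(1): fuse ∉ Upper.
(7) (exactly one): tile ∈ Upper.
Suppose bolt ∈ Upper: no assignment then satisfies all the clues, so bolt ∉ Upper.

Upper = {tile}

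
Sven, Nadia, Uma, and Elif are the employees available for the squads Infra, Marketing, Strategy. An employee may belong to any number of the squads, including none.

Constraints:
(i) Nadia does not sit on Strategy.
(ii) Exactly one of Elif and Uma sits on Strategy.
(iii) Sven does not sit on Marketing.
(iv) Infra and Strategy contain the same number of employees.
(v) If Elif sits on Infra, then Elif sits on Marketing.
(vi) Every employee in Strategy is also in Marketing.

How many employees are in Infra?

1

From (i): Nadia ∉ Strategy.
From (iii): Sven ∉ Marketing.
(vi) contrapositive: Sven ∉ Strategy.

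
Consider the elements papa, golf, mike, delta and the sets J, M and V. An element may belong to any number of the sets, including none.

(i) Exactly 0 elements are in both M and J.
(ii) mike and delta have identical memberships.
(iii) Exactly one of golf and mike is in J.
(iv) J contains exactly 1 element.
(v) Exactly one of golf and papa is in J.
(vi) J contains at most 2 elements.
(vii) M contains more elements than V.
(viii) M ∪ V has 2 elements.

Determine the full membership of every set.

J = {golf}; M = {delta, mike}; V = {}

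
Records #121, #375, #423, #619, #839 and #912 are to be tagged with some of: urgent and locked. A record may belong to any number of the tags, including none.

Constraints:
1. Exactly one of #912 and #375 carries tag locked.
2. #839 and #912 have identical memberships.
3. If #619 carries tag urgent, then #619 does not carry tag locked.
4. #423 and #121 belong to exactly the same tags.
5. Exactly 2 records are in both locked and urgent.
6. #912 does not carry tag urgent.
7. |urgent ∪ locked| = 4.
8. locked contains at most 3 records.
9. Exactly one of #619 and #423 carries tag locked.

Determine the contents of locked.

From (6): #912 ∉ urgent.
(2): #839 matches #912: #839 ∉ urgent.
Suppose #121 ∉ locked: no assignment then satisfies all the clues, so #121 ∈ locked.

locked = {#121, #375, #423}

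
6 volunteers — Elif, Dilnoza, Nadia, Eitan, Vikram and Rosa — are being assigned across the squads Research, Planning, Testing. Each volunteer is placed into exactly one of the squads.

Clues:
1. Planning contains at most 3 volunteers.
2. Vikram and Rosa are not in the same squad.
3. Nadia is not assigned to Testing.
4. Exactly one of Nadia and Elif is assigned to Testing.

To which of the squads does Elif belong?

From (3): Nadia ∉ Testing.
(4) (exactly one): Elif ∈ Testing.

Elif: Testing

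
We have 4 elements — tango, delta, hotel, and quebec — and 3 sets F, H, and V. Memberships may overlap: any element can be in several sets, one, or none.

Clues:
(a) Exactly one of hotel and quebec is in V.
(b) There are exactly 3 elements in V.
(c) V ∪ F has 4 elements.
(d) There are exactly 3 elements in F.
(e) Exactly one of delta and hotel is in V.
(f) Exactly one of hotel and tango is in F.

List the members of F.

F = {delta, hotel, quebec}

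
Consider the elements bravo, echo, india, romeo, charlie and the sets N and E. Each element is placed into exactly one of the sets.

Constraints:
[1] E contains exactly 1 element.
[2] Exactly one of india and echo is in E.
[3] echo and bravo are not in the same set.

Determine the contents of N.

N = {bravo, charlie, india, romeo}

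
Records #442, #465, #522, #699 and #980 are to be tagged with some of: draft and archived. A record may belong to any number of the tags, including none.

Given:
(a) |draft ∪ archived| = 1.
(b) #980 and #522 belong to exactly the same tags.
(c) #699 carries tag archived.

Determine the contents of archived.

archived = {#699}

From (c): #699 ∈ archived.
Suppose #442 ∈ archived: no assignment then satisfies all the clues, so #442 ∉ archived.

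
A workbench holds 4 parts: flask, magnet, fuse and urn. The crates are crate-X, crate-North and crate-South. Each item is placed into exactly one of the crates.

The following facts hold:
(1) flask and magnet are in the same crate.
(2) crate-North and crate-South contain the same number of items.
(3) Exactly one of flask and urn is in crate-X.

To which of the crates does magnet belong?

magnet: crate-X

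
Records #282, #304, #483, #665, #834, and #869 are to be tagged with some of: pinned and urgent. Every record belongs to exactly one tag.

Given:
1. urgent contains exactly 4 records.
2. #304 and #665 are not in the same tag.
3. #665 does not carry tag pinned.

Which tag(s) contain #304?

#304: pinned

From (3): #665 ∉ pinned.
Only one tag left: #665 ∈ urgent.
(2): #304 ∉ urgent.
Only one tag left: #304 ∈ pinned.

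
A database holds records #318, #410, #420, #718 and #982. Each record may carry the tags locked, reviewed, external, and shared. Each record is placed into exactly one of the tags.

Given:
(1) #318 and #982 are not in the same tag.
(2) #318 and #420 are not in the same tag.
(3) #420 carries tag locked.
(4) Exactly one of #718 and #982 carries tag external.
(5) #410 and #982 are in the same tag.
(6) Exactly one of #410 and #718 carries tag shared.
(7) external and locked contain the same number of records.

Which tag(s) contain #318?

#318: reviewed

From (3): #420 ∈ locked.
(2): #318 ∉ locked.
Suppose #318 ∉ reviewed: no assignment then satisfies all the clues, so #318 ∈ reviewed.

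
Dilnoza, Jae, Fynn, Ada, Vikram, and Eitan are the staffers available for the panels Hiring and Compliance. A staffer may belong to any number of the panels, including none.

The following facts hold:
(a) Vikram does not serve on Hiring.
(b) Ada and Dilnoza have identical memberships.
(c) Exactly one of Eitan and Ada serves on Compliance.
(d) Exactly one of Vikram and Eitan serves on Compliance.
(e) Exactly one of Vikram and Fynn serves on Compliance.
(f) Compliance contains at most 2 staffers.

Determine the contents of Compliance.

Compliance = {Eitan, Fynn}

From (a): Vikram ∉ Hiring.
Suppose Dilnoza ∈ Compliance: no assignment then satisfies all the clues, so Dilnoza ∉ Compliance.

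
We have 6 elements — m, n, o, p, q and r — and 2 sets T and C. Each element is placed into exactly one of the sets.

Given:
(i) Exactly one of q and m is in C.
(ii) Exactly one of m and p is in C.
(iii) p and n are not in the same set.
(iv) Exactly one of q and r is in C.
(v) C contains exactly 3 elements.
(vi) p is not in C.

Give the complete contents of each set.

T = {o, p, q}; C = {m, n, r}

From (vi): p ∉ C.
(ii) (exactly one): m ∈ C.
Only one set left: p ∈ T.
(i) (exactly one): q ∉ C.
(iii): n ∉ T.
(iv) (exactly one): r ∈ C.
Only one set left: n ∈ C.
Only one set left: q ∈ T.
(v): C already has 3, so the rest are out.
Only one set left: o ∈ T.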